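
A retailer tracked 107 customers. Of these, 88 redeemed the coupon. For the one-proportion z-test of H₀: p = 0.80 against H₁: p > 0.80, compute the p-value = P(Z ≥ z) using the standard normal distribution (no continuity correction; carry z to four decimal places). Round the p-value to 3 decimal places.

Sample proportion p̂ = 88/107 = 0.82243.
Under H₀, SE = √(p₀(1−p₀)/n) = √(0.80·0.20/107) = √0.001495327 = 0.038669.
z = (p̂ − p₀)/SE = (88/107 − 0.80)/0.038669 ≈ 0.5800.
p-value = P(Z ≥ z) with z = 0.5800 → 0.281.

p-value = 0.281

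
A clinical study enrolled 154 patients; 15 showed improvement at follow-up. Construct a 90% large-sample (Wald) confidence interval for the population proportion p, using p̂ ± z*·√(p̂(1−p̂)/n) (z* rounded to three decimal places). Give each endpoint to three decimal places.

(0.058, 0.137)

p̂ = 15/154 = 0.09740.
SE(p̂) = √(0.09740·0.90260/154) = 0.023893.
z* = 1.645 at the 90% level.
Margin of error: 1.645 × 0.023893 = 0.03930.
So the interval runs from 0.058 to 0.137.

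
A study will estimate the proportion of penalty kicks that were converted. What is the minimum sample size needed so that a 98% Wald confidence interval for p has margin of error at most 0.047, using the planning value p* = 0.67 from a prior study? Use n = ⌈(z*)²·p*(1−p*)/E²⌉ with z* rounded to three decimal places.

n = 542

z* = 2.326 at the 98% level.
p*(1−p*) = 0.2211.
(z*)²·p*(1−p*)/E² = 5.410276·0.2211/0.002209 = 541.517.
⌈541.517⌉ = 542.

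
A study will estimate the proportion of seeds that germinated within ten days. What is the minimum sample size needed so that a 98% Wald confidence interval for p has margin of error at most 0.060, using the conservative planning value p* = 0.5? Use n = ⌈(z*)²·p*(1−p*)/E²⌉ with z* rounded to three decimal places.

For 98% confidence, z* = 2.326.
p*(1−p*) = 0.50·0.50 = 0.2500.
(z*)²·p*(1−p*)/E² = 5.410276·0.2500/0.003600 = 375.714.
Rounding up, n = 376.

n = 376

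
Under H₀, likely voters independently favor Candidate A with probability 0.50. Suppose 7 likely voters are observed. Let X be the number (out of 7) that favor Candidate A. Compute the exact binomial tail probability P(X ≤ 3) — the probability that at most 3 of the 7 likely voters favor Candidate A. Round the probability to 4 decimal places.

X is binomial with n = 7 and p = 0.50.
P(X ≤ 3) = C(7,0)·0.50^0·0.50^7 + C(7,1)·0.50^1·0.50^6 + C(7,2)·0.50^2·0.50^5 + C(7,3)·0.50^3·0.50^4.
= 0.007812 + 0.054688 + 0.164062 + 0.273438 = 0.5000.

P = 0.5000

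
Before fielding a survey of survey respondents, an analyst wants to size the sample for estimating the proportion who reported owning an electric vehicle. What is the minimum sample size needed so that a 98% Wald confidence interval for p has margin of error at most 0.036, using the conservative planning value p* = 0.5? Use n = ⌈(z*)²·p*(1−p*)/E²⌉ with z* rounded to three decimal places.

z* = 2.326 at the 98% level.
p*(1−p*) = 0.50·0.50 = 0.2500.
Required n before rounding: 5.410276 × 0.2500 / 0.036² = 1043.649.
⌈1043.649⌉ = 1044.

n = 1044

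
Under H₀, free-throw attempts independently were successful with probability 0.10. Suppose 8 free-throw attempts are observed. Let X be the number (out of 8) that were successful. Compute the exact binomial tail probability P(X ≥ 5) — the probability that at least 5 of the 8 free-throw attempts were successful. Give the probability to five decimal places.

P = 0.00043

X is binomial with n = 8 and p = 0.10.
P(X ≥ 5) = C(8,5)·0.10^5·0.90^3 + C(8,6)·0.10^6·0.90^2 + C(8,7)·0.10^7·0.90^1 + C(8,8)·0.10^8·0.90^0.
= 0.000408 + 0.000023 + 0.000001 + 0.000000 = 0.00043.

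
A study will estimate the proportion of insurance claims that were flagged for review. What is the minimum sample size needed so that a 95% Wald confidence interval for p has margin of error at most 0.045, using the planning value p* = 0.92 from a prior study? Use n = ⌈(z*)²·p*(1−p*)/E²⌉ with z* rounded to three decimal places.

The 95% critical value is z* = 1.960.
p*(1−p*) = 0.92·0.08 = 0.0736.
Required n before rounding: 3.841600 × 0.0736 / 0.045² = 139.626.
⌈139.626⌉ = 140.

n = 140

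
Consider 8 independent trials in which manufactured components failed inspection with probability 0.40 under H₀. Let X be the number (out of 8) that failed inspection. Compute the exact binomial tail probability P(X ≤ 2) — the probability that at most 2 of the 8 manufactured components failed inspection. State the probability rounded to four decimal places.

X ~ Binomial(n=8, p=0.40).
P(X ≤ 2) = C(8,0)·0.40^0·0.60^8 + C(8,1)·0.40^1·0.60^7 + C(8,2)·0.40^2·0.60^6.
= 0.016796 + 0.089580 + 0.209019 = 0.3154.

P = 0.3154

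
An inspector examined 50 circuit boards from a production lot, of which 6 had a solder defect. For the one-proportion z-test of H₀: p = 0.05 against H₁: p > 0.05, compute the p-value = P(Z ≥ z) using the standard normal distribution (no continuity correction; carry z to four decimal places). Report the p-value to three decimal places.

Sample proportion p̂ = 6/50 = 0.12000.
Under H₀, SE = √(p₀(1−p₀)/n) = √(0.05·0.95/50) = √0.000950000 = 0.030822.
z = (p̂ − p₀)/SE = (6/50 − 0.05)/0.030822 ≈ 2.2711.
From the standard normal, P(Z ≥ z) = 0.012.

p-value = 0.012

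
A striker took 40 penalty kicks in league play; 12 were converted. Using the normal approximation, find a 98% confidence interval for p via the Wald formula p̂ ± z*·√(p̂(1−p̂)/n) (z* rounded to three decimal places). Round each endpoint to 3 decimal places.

(0.131, 0.469)

Sample proportion p̂ = 12/40 = 0.30000.
SE(p̂) = √(0.30000·0.70000/40) = 0.072457.
The 98% critical value is z* = 2.326.
Margin = 2.326·0.072457 = 0.16853.
So the interval runs from 0.131 to 0.469.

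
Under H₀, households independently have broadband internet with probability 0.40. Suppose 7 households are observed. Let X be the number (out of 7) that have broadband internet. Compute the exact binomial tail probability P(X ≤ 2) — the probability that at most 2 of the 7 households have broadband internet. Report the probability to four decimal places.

P = 0.4199

X ~ Binomial(n=7, p=0.40).
P(X ≤ 2) = C(7,0)·0.40^0·0.60^7 + C(7,1)·0.40^1·0.60^6 + C(7,2)·0.40^2·0.60^5.
= 0.027994 + 0.130637 + 0.261274 = 0.4199.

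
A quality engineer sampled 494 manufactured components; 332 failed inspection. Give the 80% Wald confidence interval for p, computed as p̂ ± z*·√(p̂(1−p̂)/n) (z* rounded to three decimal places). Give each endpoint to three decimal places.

(0.645, 0.699)

The sample proportion is 332/494 = 0.67206.
SE(p̂) = √(0.67206·0.32794/494) = 0.021122.
z* = 1.282 at the 80% level.
Margin of error: 1.282 × 0.021122 = 0.02708.
CI: 0.67206 ± 0.02708 = (0.645, 0.699).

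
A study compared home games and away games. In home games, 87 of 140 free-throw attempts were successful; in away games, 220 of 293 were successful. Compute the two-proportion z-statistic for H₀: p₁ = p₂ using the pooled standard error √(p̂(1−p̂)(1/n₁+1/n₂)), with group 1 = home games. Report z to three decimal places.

z = -2.773

Sample proportions: p̂₁ = 87/140 = 0.62143 and p̂₂ = 220/293 = 0.75085.
Pooling: p̂ = 307/433 = 0.70901.
SE = √[p̂(1−p̂)(1/n₁+1/n₂)] = √[0.70901·0.29099·(1/140+1/293)] ≈ 0.046667.
z = -0.12942/0.046667 = -2.773.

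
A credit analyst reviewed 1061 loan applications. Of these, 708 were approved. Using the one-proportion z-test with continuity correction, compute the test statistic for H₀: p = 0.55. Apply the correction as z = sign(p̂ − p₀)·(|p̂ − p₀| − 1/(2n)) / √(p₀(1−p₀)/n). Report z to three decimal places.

p̂ = 708/1061 = 0.66730. p̂ − p₀ = 0.117295.
1/(2n) = 0.000471.
Corrected numerator: |0.117295| − 0.000471 = 0.116824.
Under H₀, SE = √(p₀(1−p₀)/n) = √(0.55·0.45/1061) = √0.000233270 = 0.015273.
z = +0.116824/0.015273 = 7.649.

z = 7.649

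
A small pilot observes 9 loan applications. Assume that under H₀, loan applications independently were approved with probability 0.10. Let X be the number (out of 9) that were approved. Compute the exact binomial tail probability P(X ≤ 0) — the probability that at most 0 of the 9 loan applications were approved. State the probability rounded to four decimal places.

P = 0.3874

X is binomial with n = 9 and p = 0.10.
P(X ≤ 0) = C(9,0)·0.10^0·0.90^9.
= 0.387420 = 0.3874.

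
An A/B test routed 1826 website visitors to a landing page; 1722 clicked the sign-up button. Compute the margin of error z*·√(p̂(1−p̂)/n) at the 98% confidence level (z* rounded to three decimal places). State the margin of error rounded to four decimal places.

ME = 0.0126

With x = 1722 successes in n = 1826, p̂ = 0.94304.
SE = √(p̂(1−p̂)/n) = √(0.053711/1826) = 0.005424.
For 98% confidence, z* = 2.326.
So ME = 0.0126.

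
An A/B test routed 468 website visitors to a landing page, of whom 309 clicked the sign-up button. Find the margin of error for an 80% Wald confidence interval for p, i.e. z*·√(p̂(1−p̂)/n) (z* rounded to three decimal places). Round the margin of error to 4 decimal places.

ME = 0.0281

p̂ = 309/468 = 0.66026.
SE = √(p̂(1−p̂)/n) = √(0.224318/468) = 0.021893.
For 80% confidence, z* = 1.282.
Margin of error = z*·SE = 1.282 × 0.021893 = 0.0281.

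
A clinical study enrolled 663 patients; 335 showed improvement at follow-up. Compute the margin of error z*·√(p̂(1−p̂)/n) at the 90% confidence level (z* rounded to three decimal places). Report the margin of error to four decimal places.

ME = 0.0319

Sample proportion p̂ = 335/663 = 0.50528.
SE(p̂) = √(0.50528·0.49472/663) = 0.019417.
For 90% confidence, z* = 1.645.
ME = 1.645·0.019417 = 0.0319.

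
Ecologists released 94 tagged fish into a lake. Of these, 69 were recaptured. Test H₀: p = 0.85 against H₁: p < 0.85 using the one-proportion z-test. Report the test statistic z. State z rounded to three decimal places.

With x = 69 successes in n = 94, p̂ = 0.73404.
Under H₀, SE = √(p₀(1−p₀)/n) = √(0.85·0.15/94) = √0.001356383 = 0.036829.
Test statistic: z = -0.11596/0.036829 = -3.149.

z = -3.149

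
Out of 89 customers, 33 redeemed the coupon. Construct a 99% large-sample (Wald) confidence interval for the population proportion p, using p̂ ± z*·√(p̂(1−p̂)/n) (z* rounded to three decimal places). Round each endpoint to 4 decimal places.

(0.2389, 0.5027)

With x = 33 successes in n = 89, p̂ = 0.37079.
SE = √(p̂(1−p̂)/n) = √(0.233304/89) = 0.051200.
For 99% confidence, z* = 2.576.
Margin = 2.576·0.051200 = 0.13189.
CI: 0.37079 ± 0.13189 = (0.2389, 0.5027).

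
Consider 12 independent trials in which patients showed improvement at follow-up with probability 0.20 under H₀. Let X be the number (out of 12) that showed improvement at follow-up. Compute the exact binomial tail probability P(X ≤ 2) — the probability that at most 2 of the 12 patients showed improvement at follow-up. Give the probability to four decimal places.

X is binomial with n = 12 and p = 0.20.
P(X ≤ 2) = C(12,0)·0.20^0·0.80^12 + C(12,1)·0.20^1·0.80^11 + C(12,2)·0.20^2·0.80^10.
= 0.068719 + 0.206158 + 0.283468 = 0.5583.

P = 0.5583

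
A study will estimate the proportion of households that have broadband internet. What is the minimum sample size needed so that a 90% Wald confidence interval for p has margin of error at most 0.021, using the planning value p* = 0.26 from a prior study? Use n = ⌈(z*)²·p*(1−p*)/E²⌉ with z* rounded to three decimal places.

The 90% critical value is z* = 1.645.
p*(1−p*) = 0.1924.
(z*)²·p*(1−p*)/E² = 2.706025·0.1924/0.000441 = 1180.588.
⌈1180.588⌉ = 1181.

n = 1181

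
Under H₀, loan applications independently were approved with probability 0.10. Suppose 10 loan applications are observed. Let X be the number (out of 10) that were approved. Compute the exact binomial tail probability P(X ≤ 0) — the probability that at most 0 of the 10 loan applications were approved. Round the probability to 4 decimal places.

P = 0.3487

X is binomial with n = 10 and p = 0.10.
P(X ≤ 0) = C(10,0)·0.10^0·0.90^10.
= 0.348678 = 0.3487.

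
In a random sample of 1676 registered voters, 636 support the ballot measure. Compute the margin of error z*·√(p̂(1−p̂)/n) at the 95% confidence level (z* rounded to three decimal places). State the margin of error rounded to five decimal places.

The sample proportion is 636/1676 = 0.37947.
SE = √(p̂(1−p̂)/n) = √(0.235474/1676) = 0.011853.
The 95% critical value is z* = 1.960.
ME = 1.960·0.011853 = 0.02323.

ME = 0.02323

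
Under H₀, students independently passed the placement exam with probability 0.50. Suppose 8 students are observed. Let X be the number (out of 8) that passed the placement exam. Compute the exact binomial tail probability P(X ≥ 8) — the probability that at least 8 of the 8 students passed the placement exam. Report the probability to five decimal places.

P = 0.00391

X ~ Binomial(n=8, p=0.50).
P(X ≥ 8) = C(8,8)·0.50^8·0.50^0.
= 0.003906 = 0.00391.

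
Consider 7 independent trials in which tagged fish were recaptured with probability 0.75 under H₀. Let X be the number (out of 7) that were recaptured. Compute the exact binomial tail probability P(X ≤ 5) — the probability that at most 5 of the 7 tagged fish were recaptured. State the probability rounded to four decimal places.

P = 0.5551

X ~ Binomial(n=7, p=0.75).
P(X ≤ 5) = Σ_{j=0}^{5} C(7,j)·0.75^j·0.25^{7−j}.
= 0.000061 + 0.001282 + 0.011536 + 0.057678 + 0.173035 + 0.311462 = 0.5551.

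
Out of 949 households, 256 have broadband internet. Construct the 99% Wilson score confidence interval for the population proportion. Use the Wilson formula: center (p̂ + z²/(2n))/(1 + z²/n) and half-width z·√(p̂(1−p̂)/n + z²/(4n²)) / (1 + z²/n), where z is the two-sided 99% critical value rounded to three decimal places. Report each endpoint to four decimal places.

p̂ = 256/949 = 0.26976; z = 2.576, so z² = 6.635776.
1 + z²/n = 1.006992.
Adjusted center: (0.26976 + z²/(2n))/1.006992 = 0.27136.
Radicand: p̂(1−p̂)/n + z²/(4n²) = 0.000207575 + 0.000001842 = 0.000209417.
Half-width = z·√(radicand)/denom = 2.576·0.014471/1.006992 = 0.03702.
So the interval runs from 0.2343 to 0.3084.

(0.2343, 0.3084)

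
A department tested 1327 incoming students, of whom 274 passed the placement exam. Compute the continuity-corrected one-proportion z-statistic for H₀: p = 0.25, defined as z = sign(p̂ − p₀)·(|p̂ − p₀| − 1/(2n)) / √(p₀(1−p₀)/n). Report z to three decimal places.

The sample proportion is 274/1327 = 0.20648. p̂ − p₀ = -0.043519.
Continuity correction 1/(2n) = 1/2654 = 0.000377.
Corrected numerator: |-0.043519| − 0.000377 = 0.043142.
Null standard error: √(0.25·0.75/1327) = √0.000141296 = 0.011887.
z = (−)0.043142/0.011887 = -3.629.

z = -3.629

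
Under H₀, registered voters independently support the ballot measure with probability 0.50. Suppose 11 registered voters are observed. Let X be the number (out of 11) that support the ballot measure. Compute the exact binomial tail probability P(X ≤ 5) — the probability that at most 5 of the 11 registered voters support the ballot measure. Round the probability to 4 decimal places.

P = 0.5000

X ~ Binomial(n=11, p=0.50).
P(X ≤ 5) = Σ_{j=0}^{5} C(11,j)·0.50^j·0.50^{11−j}.
= 0.000488 + 0.005371 + 0.026855 + 0.080566 + 0.161133 + 0.225586 = 0.5000.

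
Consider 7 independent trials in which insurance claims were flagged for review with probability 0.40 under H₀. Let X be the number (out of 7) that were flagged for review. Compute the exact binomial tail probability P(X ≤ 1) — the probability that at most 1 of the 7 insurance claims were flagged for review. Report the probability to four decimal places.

X is binomial with n = 7 and p = 0.40.
P(X ≤ 1) = C(7,0)·0.40^0·0.60^7 + C(7,1)·0.40^1·0.60^6.
= 0.027994 + 0.130637 = 0.1586.

P = 0.1586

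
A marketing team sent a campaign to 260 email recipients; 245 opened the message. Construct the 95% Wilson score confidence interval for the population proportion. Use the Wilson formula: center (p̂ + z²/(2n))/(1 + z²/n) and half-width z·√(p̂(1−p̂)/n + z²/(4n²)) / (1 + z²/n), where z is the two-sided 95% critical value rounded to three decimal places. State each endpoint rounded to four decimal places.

(0.9070, 0.9647)

Here p̂ = 245/260 = 0.94231 and z = 1.960 (z² = 3.841600).
1 + z²/n = 1.014775.
Center = (0.94231 + 0.007388)/1.014775 = 0.93587.
Radicand: p̂(1−p̂)/n + z²/(4n²) = 0.000209092 + 0.000014207 = 0.000223299.
Half-width = z·√(radicand)/denom = 1.960·0.014943/1.014775 = 0.02886.
So the interval runs from 0.9070 to 0.9647.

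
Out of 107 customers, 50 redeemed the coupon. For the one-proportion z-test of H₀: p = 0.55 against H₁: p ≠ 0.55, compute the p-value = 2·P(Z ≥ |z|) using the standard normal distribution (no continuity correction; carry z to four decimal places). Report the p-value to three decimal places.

p-value = 0.085

Sample proportion p̂ = 50/107 = 0.46729.
Null standard error: √(0.55·0.45/107) = √0.002313084 = 0.048095.
z = (p̂ − p₀)/SE = (50/107 − 0.55)/0.048095 ≈ -1.7197.
From the standard normal, 2·P(Z ≥ |z|) = 0.085.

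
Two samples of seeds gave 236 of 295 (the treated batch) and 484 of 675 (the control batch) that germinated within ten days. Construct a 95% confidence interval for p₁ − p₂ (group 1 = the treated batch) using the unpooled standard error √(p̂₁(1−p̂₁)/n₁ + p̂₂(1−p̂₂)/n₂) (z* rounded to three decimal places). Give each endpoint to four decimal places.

(0.0261, 0.1399)

p̂₁ = 236/295 = 0.80000, p̂₂ = 484/675 = 0.71704; p̂₁ − p̂₂ = 0.08296.
Unpooled SE = √(p̂₁(1−p̂₁)/n₁ + p̂₂(1−p̂₂)/n₂) = √(0.000542373 + 0.000300585) = 0.029034.
The 95% critical value is z* = 1.960. Margin = 1.960·0.029034 = 0.05691.
Interval: 0.08296 ± 0.05691 → (0.0261, 0.1399).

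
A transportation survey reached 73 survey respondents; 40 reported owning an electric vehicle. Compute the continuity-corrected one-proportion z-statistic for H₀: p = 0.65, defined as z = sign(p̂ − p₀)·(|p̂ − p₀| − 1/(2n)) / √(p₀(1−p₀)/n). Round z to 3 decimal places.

z = -1.705

The sample proportion is 40/73 = 0.54795. p̂ − p₀ = -0.102055.
Continuity correction 1/(2n) = 1/146 = 0.006849.
Corrected numerator: |-0.102055| − 0.006849 = 0.095206.
Null standard error: √(0.65·0.35/73) = √0.003116438 = 0.055825.
z = −0.095206/0.055825 = -1.705.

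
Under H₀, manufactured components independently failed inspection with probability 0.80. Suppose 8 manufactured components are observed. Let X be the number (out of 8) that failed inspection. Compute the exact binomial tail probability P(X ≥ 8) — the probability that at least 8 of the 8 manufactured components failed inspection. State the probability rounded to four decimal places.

X ~ Binomial(n=8, p=0.80).
P(X ≥ 8) = C(8,8)·0.80^8·0.20^0.
= 0.167772 = 0.1678.

P = 0.1678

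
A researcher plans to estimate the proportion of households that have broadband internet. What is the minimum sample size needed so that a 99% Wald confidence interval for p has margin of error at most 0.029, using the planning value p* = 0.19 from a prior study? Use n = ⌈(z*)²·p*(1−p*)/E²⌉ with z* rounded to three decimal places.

n = 1215

The 99% critical value is z* = 2.576.
p*(1−p*) = 0.1539.
Required n before rounding: 6.635776 × 0.1539 / 0.029² = 1214.323.
⌈1214.323⌉ = 1215.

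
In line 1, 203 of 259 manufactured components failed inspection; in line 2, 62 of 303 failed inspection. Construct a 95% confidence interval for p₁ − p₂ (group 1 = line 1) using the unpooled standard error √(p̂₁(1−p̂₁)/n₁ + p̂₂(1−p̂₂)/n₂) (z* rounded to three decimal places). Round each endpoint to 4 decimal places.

(0.5115, 0.6468)

p̂₁ = 0.78378, p̂₂ = 0.20462, so the observed difference is 0.57916.
Unpooled SE = √(p̂₁(1−p̂₁)/n₁ + p̂₂(1−p̂₂)/n₂) = √(0.000654312 + 0.000537132) = 0.034517.
The 95% critical value is z* = 1.960. Margin of error = 0.06765.
So the interval runs from 0.5115 to 0.6468.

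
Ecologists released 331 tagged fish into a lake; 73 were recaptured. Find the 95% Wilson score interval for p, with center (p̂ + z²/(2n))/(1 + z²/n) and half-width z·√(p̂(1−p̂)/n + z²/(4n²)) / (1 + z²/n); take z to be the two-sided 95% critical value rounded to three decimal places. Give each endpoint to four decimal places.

(0.1792, 0.2683)

Here p̂ = 73/331 = 0.22054 and z = 1.960 (z² = 3.841600).
Denominator 1 + z²/n = 1 + 3.841600/331 = 1.011606.
Adjusted center: (0.22054 + z²/(2n))/1.011606 = 0.22375.
Radicand: p̂(1−p̂)/n + z²/(4n²) = 0.000519348 + 0.000008766 = 0.000528114.
Half-width = z·√(radicand)/denom = 1.960·0.022981/1.011606 = 0.04453.
Interval: 0.22375 ± 0.04453 → (0.1792, 0.2683).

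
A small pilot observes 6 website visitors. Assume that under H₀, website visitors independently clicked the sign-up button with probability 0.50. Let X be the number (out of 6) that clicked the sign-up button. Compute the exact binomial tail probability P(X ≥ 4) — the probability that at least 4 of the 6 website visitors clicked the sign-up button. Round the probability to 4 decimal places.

P = 0.3438

X is binomial with n = 6 and p = 0.50.
P(X ≥ 4) = C(6,4)·0.50^4·0.50^2 + C(6,5)·0.50^5·0.50^1 + C(6,6)·0.50^6·0.50^0.
= 0.234375 + 0.093750 + 0.015625 = 0.3438.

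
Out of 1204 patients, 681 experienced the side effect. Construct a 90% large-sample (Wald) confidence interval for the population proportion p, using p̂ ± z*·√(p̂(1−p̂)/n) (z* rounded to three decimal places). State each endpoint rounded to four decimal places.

With x = 681 successes in n = 1204, p̂ = 0.56561.
SE = √(p̂(1−p̂)/n) = √(0.245695/1204) = 0.014285.
The 90% critical value is z* = 1.645.
Margin of error: 1.645 × 0.014285 = 0.02350.
Interval: 0.56561 ± 0.02350 → (0.5421, 0.5891).

(0.5421, 0.5891)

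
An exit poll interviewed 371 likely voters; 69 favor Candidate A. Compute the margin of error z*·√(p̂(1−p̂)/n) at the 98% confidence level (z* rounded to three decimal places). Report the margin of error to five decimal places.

The sample proportion is 69/371 = 0.18598.
SE(p̂) = √(0.18598·0.81402/371) = 0.020201.
z* = 2.326 at the 98% level.
So ME = 0.04699.

ME = 0.04699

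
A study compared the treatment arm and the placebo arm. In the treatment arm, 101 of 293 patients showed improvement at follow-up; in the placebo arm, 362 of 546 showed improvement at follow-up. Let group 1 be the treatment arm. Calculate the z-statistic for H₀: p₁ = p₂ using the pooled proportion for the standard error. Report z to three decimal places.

z = -8.838

p̂₁ = 101/293 = 0.34471, p̂₂ = 362/546 = 0.66300.
Pooled p̂ = (101+362)/(293+546) = 463/839 = 0.55185.
SE = √[p̂(1−p̂)(1/n₁+1/n₂)] = √[0.55185·0.44815·(1/293+1/546)] ≈ 0.036014.
z = (p̂₁ − p̂₂)/SE = (0.34471 − 0.66300)/0.036014 = -0.31829/0.036014 = -8.838.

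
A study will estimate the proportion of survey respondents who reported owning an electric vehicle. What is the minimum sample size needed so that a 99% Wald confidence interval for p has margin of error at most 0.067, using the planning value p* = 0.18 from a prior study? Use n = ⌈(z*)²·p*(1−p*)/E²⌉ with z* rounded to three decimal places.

n = 219

The 99% critical value is z* = 2.576.
p*(1−p*) = 0.1476.
Required n before rounding: 6.635776 × 0.1476 / 0.067² = 218.187.
Rounding up, n = 219.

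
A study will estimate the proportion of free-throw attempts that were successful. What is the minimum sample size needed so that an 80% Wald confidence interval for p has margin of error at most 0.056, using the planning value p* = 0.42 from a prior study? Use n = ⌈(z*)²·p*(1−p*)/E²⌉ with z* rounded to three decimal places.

n = 128

z* = 1.282 at the 80% level.
p*(1−p*) = 0.42·0.58 = 0.2436.
(z*)²·p*(1−p*)/E² = 1.643524·0.2436/0.003136 = 127.667.
Rounding up, n = 128.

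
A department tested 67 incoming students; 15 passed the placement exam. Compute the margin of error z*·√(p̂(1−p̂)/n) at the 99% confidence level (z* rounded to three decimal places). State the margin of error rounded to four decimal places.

Sample proportion p̂ = 15/67 = 0.22388.
SE = √(p̂(1−p̂)/n) = √(0.173758/67) = 0.050925.
For 99% confidence, z* = 2.576.
Margin of error = z*·SE = 2.576 × 0.050925 = 0.1312.

ME = 0.1312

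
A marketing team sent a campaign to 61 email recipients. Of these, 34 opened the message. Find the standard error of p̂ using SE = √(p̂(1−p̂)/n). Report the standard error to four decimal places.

SE = 0.0636

With x = 34 successes in n = 61, p̂ = 0.55738.
p̂(1−p̂) = 0.246708.
SE = √(0.246708/61) = √0.004044393 = 0.0636.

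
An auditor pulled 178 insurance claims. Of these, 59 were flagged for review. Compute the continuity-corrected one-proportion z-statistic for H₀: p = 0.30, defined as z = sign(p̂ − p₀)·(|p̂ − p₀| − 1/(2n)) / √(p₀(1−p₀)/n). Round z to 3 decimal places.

z = 0.834

p̂ = 59/178 = 0.33146. p̂ − p₀ = 0.031461.
1/(2n) = 0.002809.
Corrected numerator: |0.031461| − 0.002809 = 0.028652.
Null standard error: √(0.30·0.70/178) = √0.001179775 = 0.034348.
z = +0.028652/0.034348 = 0.834.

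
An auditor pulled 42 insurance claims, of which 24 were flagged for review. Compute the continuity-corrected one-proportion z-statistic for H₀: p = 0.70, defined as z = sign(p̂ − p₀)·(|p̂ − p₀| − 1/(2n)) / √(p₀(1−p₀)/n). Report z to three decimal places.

z = -1.650

Sample proportion p̂ = 24/42 = 0.57143. p̂ − p₀ = -0.128571.
1/(2n) = 0.011905.
Corrected numerator: |-0.128571| − 0.011905 = 0.116666.
Null standard error: √(0.70·0.30/42) = √0.005000000 = 0.070711.
z = −0.116666/0.070711 = -1.650.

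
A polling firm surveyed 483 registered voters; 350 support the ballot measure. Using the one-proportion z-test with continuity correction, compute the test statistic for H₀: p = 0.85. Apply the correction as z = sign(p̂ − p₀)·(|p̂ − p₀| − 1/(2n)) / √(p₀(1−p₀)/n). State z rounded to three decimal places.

z = -7.652

The sample proportion is 350/483 = 0.72464. p̂ − p₀ = -0.125362.
1/(2n) = 0.001035.
Corrected numerator: |-0.125362| − 0.001035 = 0.124327.
SE₀ = √(0.85·0.15/483) = 0.016247.
z = (−)0.124327/0.016247 = -7.652.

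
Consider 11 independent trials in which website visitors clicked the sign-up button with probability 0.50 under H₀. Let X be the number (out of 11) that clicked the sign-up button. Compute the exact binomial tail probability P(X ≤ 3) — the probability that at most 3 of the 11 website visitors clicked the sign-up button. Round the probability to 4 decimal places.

P = 0.1133

X ~ Binomial(n=11, p=0.50).
P(X ≤ 3) = C(11,0)·0.50^0·0.50^11 + C(11,1)·0.50^1·0.50^10 + C(11,2)·0.50^2·0.50^9 + C(11,3)·0.50^3·0.50^8.
= 0.000488 + 0.005371 + 0.026855 + 0.080566 = 0.1133.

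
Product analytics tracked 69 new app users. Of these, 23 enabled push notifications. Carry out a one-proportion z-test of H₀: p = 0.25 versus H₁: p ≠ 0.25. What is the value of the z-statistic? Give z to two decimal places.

With x = 23 successes in n = 69, p̂ = 0.33333.
Null standard error: √(0.25·0.75/69) = √0.002717391 = 0.052129.
z = (p̂ − p₀)/SE = (0.33333 − 0.25)/0.052129 = 1.60.

z = 1.60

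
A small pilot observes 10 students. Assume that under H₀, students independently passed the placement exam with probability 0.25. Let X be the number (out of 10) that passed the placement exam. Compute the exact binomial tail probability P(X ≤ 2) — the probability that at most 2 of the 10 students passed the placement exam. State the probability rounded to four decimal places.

X is binomial with n = 10 and p = 0.25.
P(X ≤ 2) = C(10,0)·0.25^0·0.75^10 + C(10,1)·0.25^1·0.75^9 + C(10,2)·0.25^2·0.75^8.
= 0.056314 + 0.187712 + 0.281568 = 0.5256.

P = 0.5256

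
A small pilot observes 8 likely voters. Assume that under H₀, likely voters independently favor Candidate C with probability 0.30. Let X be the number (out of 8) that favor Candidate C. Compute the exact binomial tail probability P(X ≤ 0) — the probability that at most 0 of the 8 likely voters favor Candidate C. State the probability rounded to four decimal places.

P = 0.0576

X is binomial with n = 8 and p = 0.30.
P(X ≤ 0) = C(8,0)·0.30^0·0.70^8.
= 0.057648 = 0.0576.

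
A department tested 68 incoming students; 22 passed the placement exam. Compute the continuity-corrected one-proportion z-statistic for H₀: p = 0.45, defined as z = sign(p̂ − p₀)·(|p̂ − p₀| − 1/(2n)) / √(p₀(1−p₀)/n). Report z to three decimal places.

z = -1.974

With x = 22 successes in n = 68, p̂ = 0.32353. p̂ − p₀ = -0.126471.
Continuity correction 1/(2n) = 1/136 = 0.007353.
Corrected numerator: |-0.126471| − 0.007353 = 0.119118.
Under H₀, SE = √(p₀(1−p₀)/n) = √(0.45·0.55/68) = √0.003639706 = 0.060330.
z = −0.119118/0.060330 = -1.974.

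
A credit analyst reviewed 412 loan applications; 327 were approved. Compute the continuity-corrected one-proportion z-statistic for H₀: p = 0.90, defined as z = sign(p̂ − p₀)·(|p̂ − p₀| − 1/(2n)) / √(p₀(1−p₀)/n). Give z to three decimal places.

z = -7.111

The sample proportion is 327/412 = 0.79369. p̂ − p₀ = -0.106311.
1/(2n) = 0.001214.
Corrected numerator: |-0.106311| − 0.001214 = 0.105097.
Null standard error: √(0.90·0.10/412) = √0.000218447 = 0.014780.
z = −0.105097/0.014780 = -7.111.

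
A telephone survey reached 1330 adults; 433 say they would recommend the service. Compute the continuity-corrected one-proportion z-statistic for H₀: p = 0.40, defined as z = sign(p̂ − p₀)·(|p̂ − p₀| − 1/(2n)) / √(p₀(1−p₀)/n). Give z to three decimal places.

z = -5.513

The sample proportion is 433/1330 = 0.32556. p̂ − p₀ = -0.074436.
1/(2n) = 0.000376.
Corrected numerator: |-0.074436| − 0.000376 = 0.074060.
Under H₀, SE = √(p₀(1−p₀)/n) = √(0.40·0.60/1330) = √0.000180451 = 0.013433.
z = −0.074060/0.013433 = -5.513.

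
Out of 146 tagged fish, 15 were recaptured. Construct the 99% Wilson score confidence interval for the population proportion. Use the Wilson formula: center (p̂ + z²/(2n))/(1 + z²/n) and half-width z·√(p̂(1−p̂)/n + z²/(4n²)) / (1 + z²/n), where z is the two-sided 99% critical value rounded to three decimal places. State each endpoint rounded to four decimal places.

(0.0544, 0.1856)

Here p̂ = 15/146 = 0.10274 and z = 2.576 (z² = 6.635776).
1 + z²/n = 1.045451.
Center = (0.10274 + 0.022725)/1.045451 = 0.12001.
Radicand: p̂(1−p̂)/n + z²/(4n²) = 0.000631399 + 0.000077826 = 0.000709225.
Half-width = 2.576·√0.000709225/1.045451 = 0.06562.
So the interval runs from 0.0544 to 0.1856.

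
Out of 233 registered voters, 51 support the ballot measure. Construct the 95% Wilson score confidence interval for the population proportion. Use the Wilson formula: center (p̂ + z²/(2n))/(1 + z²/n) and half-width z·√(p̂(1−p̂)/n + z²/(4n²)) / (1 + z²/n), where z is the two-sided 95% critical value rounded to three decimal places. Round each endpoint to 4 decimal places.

(0.1706, 0.2763)

Here p̂ = 51/233 = 0.21888 and z = 1.960 (z² = 3.841600).
Denominator 1 + z²/n = 1 + 3.841600/233 = 1.016488.
Adjusted center: (0.21888 + z²/(2n))/1.016488 = 0.22344.
Radicand: p̂(1−p̂)/n + z²/(4n²) = 0.000733793 + 0.000017691 = 0.000751484.
Half-width = 1.960·√0.000751484/1.016488 = 0.05286.
CI: 0.22344 ± 0.05286 = (0.1706, 0.2763).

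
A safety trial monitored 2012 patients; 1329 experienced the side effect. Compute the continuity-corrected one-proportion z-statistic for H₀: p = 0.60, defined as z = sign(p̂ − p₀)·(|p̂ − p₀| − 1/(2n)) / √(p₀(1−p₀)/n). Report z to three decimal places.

z = 5.520

With x = 1329 successes in n = 2012, p̂ = 0.66054. p̂ − p₀ = 0.060537.
1/(2n) = 0.000249.
Corrected numerator: |0.060537| − 0.000249 = 0.060288.
SE₀ = √(0.60·0.40/2012) = 0.010922.
z = +0.060288/0.010922 = 5.520.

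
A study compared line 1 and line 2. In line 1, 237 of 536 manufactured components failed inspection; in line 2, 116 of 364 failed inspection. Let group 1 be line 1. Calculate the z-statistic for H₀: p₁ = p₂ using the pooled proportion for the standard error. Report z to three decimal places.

z = 3.724

Sample proportions: p̂₁ = 237/536 = 0.44216 and p̂₂ = 116/364 = 0.31868.
Pooling: p̂ = 353/900 = 0.39222.
Pooled SE = √[0.2383840·0.00461292] ≈ 0.033161.
z = 0.12348/0.033161 = 3.724.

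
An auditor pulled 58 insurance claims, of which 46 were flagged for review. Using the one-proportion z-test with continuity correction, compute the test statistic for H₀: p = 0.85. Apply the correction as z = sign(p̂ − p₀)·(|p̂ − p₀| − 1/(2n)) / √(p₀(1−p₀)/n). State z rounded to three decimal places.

The sample proportion is 46/58 = 0.79310. p̂ − p₀ = -0.056897.
Continuity correction 1/(2n) = 1/116 = 0.008621.
Corrected numerator: |-0.056897| − 0.008621 = 0.048276.
SE₀ = √(0.85·0.15/58) = 0.046886.
z = (−)0.048276/0.046886 = -1.030.

z = -1.030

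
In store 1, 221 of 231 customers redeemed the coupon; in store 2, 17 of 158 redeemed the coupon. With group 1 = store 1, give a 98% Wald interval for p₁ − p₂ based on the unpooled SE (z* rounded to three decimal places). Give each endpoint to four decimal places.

(0.7839, 0.9144)

p̂₁ = 221/231 = 0.95671, p̂₂ = 17/158 = 0.10759; p̂₁ − p̂₂ = 0.84912.
SE = √(0.000179290 + 0.000607711) = √0.000787001 = 0.028054.
For 98% confidence, z* = 2.326. Margin = 2.326·0.028054 = 0.06525.
CI: 0.84912 ± 0.06525 = (0.7839, 0.9144).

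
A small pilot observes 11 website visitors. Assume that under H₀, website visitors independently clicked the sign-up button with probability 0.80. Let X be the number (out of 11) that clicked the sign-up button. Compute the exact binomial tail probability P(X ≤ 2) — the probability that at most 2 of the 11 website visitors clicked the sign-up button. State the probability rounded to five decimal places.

X is binomial with n = 11 and p = 0.80.
P(X ≤ 2) = C(11,0)·0.80^0·0.20^11 + C(11,1)·0.80^1·0.20^10 + C(11,2)·0.80^2·0.20^9.
= 0.000000 + 0.000001 + 0.000018 = 0.00002.

P = 0.00002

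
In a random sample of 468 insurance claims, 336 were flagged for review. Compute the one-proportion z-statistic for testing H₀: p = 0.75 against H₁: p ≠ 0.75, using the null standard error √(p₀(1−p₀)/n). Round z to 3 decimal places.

z = -1.601

The sample proportion is 336/468 = 0.71795.
SE₀ = √(0.75·0.25/468) = 0.020016.
Test statistic: z = -0.03205/0.020016 = -1.601.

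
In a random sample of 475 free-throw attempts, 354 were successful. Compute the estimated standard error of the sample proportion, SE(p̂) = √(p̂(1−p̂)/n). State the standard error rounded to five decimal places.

SE = 0.01999

Sample proportion p̂ = 354/475 = 0.74526.
p̂(1−p̂) = 0.189848.
SE = √(0.189848/475) = √0.000399680 = 0.01999.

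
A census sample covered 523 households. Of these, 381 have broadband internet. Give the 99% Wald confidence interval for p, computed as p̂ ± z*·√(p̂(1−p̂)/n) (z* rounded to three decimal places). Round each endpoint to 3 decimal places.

(0.678, 0.779)

p̂ = 381/523 = 0.72849.
SE(p̂) = √(0.72849·0.27151/523) = 0.019447.
z* = 2.576 at the 99% level.
Margin of error: 2.576 × 0.019447 = 0.05010.
So the interval runs from 0.678 to 0.779.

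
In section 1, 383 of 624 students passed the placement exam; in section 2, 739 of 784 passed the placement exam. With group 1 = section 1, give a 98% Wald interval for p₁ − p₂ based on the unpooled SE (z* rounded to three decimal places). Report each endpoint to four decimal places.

p̂₁ = 383/624 = 0.61378, p̂₂ = 739/784 = 0.94260; p̂₁ − p̂₂ = -0.32882.
Unpooled SE = √(p̂₁(1−p̂₁)/n₁ + p̂₂(1−p̂₂)/n₂) = √(0.000379894 + 0.000069009) = 0.021187.
For 98% confidence, z* = 2.326. Margin of error = 0.04928.
CI: -0.32882 ± 0.04928 = (-0.3781, -0.2795).

(-0.3781, -0.2795)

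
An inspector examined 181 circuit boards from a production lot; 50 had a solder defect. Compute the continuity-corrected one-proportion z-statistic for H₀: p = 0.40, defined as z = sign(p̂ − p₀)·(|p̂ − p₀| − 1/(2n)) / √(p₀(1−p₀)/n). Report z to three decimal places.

z = -3.323

p̂ = 50/181 = 0.27624. p̂ − p₀ = -0.123757.
1/(2n) = 0.002762.
Corrected numerator: |-0.123757| − 0.002762 = 0.120995.
Null standard error: √(0.40·0.60/181) = √0.001325967 = 0.036414.
z = (−)0.120995/0.036414 = -3.323.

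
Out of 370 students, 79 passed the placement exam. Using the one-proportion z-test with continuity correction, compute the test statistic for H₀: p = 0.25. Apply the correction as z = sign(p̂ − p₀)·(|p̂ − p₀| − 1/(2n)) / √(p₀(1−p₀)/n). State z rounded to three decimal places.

z = -1.561

The sample proportion is 79/370 = 0.21351. p̂ − p₀ = -0.036486.
Continuity correction 1/(2n) = 1/740 = 0.001351.
Corrected numerator: |-0.036486| − 0.001351 = 0.035135.
SE₀ = √(0.25·0.75/370) = 0.022511.
z = (−)0.035135/0.022511 = -1.561.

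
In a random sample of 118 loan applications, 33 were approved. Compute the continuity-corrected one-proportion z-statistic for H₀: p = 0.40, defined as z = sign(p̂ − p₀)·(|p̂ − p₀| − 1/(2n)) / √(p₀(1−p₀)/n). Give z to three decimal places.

Sample proportion p̂ = 33/118 = 0.27966. p̂ − p₀ = -0.120339.
Continuity correction 1/(2n) = 1/236 = 0.004237.
Corrected numerator: |-0.120339| − 0.004237 = 0.116102.
Null standard error: √(0.40·0.60/118) = √0.002033898 = 0.045099.
z = −0.116102/0.045099 = -2.574.

z = -2.574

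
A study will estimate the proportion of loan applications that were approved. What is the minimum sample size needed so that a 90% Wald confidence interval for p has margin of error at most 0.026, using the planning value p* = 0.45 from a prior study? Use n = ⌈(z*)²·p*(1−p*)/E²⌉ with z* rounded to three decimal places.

n = 991

z* = 1.645 at the 90% level.
p*(1−p*) = 0.2475.
(z*)²·p*(1−p*)/E² = 2.706025·0.2475/0.000676 = 990.741.
⌈990.741⌉ = 991.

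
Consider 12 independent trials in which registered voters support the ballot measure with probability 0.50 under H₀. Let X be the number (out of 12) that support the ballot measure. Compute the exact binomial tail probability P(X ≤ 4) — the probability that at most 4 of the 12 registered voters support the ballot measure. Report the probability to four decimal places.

P = 0.1938

X is binomial with n = 12 and p = 0.50.
P(X ≤ 4) = Σ_{j=0}^{4} C(12,j)·0.50^j·0.50^{12−j}.
= 0.000244 + 0.002930 + 0.016113 + 0.053711 + 0.120850 = 0.1938.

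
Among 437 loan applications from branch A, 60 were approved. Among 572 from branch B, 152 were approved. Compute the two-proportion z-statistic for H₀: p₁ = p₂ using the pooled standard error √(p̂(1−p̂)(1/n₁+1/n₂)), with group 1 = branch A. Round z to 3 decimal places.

Sample proportions: p̂₁ = 60/437 = 0.13730 and p̂₂ = 152/572 = 0.26573.
Pooling: p̂ = 212/1009 = 0.21011.
Pooled SE = √[0.1659632·0.00403658] ≈ 0.025883.
z = (p̂₁ − p̂₂)/SE = (0.13730 − 0.26573)/0.025883 = -0.12843/0.025883 = -4.962.

z = -4.962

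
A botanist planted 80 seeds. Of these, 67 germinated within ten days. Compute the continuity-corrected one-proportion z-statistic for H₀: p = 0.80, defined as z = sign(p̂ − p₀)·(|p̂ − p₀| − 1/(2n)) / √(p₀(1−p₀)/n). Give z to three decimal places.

z = 0.699

The sample proportion is 67/80 = 0.83750. p̂ − p₀ = 0.037500.
1/(2n) = 0.006250.
Corrected numerator: |0.037500| − 0.006250 = 0.031250.
SE₀ = √(0.80·0.20/80) = 0.044721.
z = +0.031250/0.044721 = 0.699.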